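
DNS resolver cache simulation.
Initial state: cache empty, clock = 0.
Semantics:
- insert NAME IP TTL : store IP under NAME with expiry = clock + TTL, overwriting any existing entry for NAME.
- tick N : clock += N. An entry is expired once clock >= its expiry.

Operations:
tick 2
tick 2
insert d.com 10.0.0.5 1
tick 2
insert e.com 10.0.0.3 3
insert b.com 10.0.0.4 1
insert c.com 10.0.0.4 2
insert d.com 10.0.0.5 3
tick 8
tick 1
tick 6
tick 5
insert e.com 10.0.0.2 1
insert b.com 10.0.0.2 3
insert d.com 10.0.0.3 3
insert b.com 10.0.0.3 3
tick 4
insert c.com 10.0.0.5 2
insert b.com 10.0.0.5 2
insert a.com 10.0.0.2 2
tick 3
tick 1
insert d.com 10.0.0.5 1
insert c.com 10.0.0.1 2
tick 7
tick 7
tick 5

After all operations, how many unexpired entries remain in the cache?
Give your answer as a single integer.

Op 1: tick 2 -> clock=2.
Op 2: tick 2 -> clock=4.
Op 3: insert d.com -> 10.0.0.5 (expiry=4+1=5). clock=4
Op 4: tick 2 -> clock=6. purged={d.com}
Op 5: insert e.com -> 10.0.0.3 (expiry=6+3=9). clock=6
Op 6: insert b.com -> 10.0.0.4 (expiry=6+1=7). clock=6
Op 7: insert c.com -> 10.0.0.4 (expiry=6+2=8). clock=6
Op 8: insert d.com -> 10.0.0.5 (expiry=6+3=9). clock=6
Op 9: tick 8 -> clock=14. purged={b.com,c.com,d.com,e.com}
Op 10: tick 1 -> clock=15.
Op 11: tick 6 -> clock=21.
Op 12: tick 5 -> clock=26.
Op 13: insert e.com -> 10.0.0.2 (expiry=26+1=27). clock=26
Op 14: insert b.com -> 10.0.0.2 (expiry=26+3=29). clock=26
Op 15: insert d.com -> 10.0.0.3 (expiry=26+3=29). clock=26
Op 16: insert b.com -> 10.0.0.3 (expiry=26+3=29). clock=26
Op 17: tick 4 -> clock=30. purged={b.com,d.com,e.com}
Op 18: insert c.com -> 10.0.0.5 (expiry=30+2=32). clock=30
Op 19: insert b.com -> 10.0.0.5 (expiry=30+2=32). clock=30
Op 20: insert a.com -> 10.0.0.2 (expiry=30+2=32). clock=30
Op 21: tick 3 -> clock=33. purged={a.com,b.com,c.com}
Op 22: tick 1 -> clock=34.
Op 23: insert d.com -> 10.0.0.5 (expiry=34+1=35). clock=34
Op 24: insert c.com -> 10.0.0.1 (expiry=34+2=36). clock=34
Op 25: tick 7 -> clock=41. purged={c.com,d.com}
Op 26: tick 7 -> clock=48.
Op 27: tick 5 -> clock=53.
Final cache (unexpired): {} -> size=0

Answer: 0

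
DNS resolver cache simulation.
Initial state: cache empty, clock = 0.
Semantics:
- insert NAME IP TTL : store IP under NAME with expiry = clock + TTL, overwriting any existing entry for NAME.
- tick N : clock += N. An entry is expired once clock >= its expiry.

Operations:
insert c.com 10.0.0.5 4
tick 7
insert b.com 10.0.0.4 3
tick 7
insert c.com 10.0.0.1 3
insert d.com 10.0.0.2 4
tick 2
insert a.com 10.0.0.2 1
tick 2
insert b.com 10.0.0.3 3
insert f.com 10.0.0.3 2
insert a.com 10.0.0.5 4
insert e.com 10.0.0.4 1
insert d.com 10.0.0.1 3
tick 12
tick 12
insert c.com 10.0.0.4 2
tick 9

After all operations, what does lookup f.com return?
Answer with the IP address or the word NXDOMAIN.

Answer: NXDOMAIN

Derivation:
Op 1: insert c.com -> 10.0.0.5 (expiry=0+4=4). clock=0
Op 2: tick 7 -> clock=7. purged={c.com}
Op 3: insert b.com -> 10.0.0.4 (expiry=7+3=10). clock=7
Op 4: tick 7 -> clock=14. purged={b.com}
Op 5: insert c.com -> 10.0.0.1 (expiry=14+3=17). clock=14
Op 6: insert d.com -> 10.0.0.2 (expiry=14+4=18). clock=14
Op 7: tick 2 -> clock=16.
Op 8: insert a.com -> 10.0.0.2 (expiry=16+1=17). clock=16
Op 9: tick 2 -> clock=18. purged={a.com,c.com,d.com}
Op 10: insert b.com -> 10.0.0.3 (expiry=18+3=21). clock=18
Op 11: insert f.com -> 10.0.0.3 (expiry=18+2=20). clock=18
Op 12: insert a.com -> 10.0.0.5 (expiry=18+4=22). clock=18
Op 13: insert e.com -> 10.0.0.4 (expiry=18+1=19). clock=18
Op 14: insert d.com -> 10.0.0.1 (expiry=18+3=21). clock=18
Op 15: tick 12 -> clock=30. purged={a.com,b.com,d.com,e.com,f.com}
Op 16: tick 12 -> clock=42.
Op 17: insert c.com -> 10.0.0.4 (expiry=42+2=44). clock=42
Op 18: tick 9 -> clock=51. purged={c.com}
lookup f.com: not in cache (expired or never inserted)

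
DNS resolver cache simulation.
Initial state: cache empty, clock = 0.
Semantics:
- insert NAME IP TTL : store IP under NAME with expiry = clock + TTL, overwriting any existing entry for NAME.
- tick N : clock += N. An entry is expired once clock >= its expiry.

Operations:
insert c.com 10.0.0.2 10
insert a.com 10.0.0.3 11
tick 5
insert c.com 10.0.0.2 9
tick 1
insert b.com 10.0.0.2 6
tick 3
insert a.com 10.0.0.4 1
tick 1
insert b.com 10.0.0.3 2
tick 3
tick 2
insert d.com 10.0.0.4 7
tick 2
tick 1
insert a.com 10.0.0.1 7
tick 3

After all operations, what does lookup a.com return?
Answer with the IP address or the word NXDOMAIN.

Op 1: insert c.com -> 10.0.0.2 (expiry=0+10=10). clock=0
Op 2: insert a.com -> 10.0.0.3 (expiry=0+11=11). clock=0
Op 3: tick 5 -> clock=5.
Op 4: insert c.com -> 10.0.0.2 (expiry=5+9=14). clock=5
Op 5: tick 1 -> clock=6.
Op 6: insert b.com -> 10.0.0.2 (expiry=6+6=12). clock=6
Op 7: tick 3 -> clock=9.
Op 8: insert a.com -> 10.0.0.4 (expiry=9+1=10). clock=9
Op 9: tick 1 -> clock=10. purged={a.com}
Op 10: insert b.com -> 10.0.0.3 (expiry=10+2=12). clock=10
Op 11: tick 3 -> clock=13. purged={b.com}
Op 12: tick 2 -> clock=15. purged={c.com}
Op 13: insert d.com -> 10.0.0.4 (expiry=15+7=22). clock=15
Op 14: tick 2 -> clock=17.
Op 15: tick 1 -> clock=18.
Op 16: insert a.com -> 10.0.0.1 (expiry=18+7=25). clock=18
Op 17: tick 3 -> clock=21.
lookup a.com: present, ip=10.0.0.1 expiry=25 > clock=21

Answer: 10.0.0.1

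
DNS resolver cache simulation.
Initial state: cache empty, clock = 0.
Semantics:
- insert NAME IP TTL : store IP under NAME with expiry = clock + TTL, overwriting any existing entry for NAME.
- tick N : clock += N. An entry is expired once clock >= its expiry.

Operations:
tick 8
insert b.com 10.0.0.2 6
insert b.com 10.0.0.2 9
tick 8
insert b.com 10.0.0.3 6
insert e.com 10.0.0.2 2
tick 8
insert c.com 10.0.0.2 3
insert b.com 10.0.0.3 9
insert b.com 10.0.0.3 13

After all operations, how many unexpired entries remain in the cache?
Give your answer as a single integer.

Answer: 2

Derivation:
Op 1: tick 8 -> clock=8.
Op 2: insert b.com -> 10.0.0.2 (expiry=8+6=14). clock=8
Op 3: insert b.com -> 10.0.0.2 (expiry=8+9=17). clock=8
Op 4: tick 8 -> clock=16.
Op 5: insert b.com -> 10.0.0.3 (expiry=16+6=22). clock=16
Op 6: insert e.com -> 10.0.0.2 (expiry=16+2=18). clock=16
Op 7: tick 8 -> clock=24. purged={b.com,e.com}
Op 8: insert c.com -> 10.0.0.2 (expiry=24+3=27). clock=24
Op 9: insert b.com -> 10.0.0.3 (expiry=24+9=33). clock=24
Op 10: insert b.com -> 10.0.0.3 (expiry=24+13=37). clock=24
Final cache (unexpired): {b.com,c.com} -> size=2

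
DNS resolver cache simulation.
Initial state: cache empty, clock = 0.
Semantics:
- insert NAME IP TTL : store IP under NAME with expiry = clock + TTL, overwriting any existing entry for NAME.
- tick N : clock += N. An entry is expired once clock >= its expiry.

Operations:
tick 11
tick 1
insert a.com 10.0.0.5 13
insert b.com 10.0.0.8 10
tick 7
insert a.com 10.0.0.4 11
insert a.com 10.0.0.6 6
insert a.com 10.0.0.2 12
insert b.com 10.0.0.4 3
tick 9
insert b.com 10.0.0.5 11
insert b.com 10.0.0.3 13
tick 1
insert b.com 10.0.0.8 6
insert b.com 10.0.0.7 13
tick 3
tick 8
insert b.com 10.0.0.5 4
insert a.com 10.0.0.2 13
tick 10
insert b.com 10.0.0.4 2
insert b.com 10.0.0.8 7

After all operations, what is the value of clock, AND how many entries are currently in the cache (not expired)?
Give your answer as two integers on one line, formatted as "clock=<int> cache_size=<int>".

Op 1: tick 11 -> clock=11.
Op 2: tick 1 -> clock=12.
Op 3: insert a.com -> 10.0.0.5 (expiry=12+13=25). clock=12
Op 4: insert b.com -> 10.0.0.8 (expiry=12+10=22). clock=12
Op 5: tick 7 -> clock=19.
Op 6: insert a.com -> 10.0.0.4 (expiry=19+11=30). clock=19
Op 7: insert a.com -> 10.0.0.6 (expiry=19+6=25). clock=19
Op 8: insert a.com -> 10.0.0.2 (expiry=19+12=31). clock=19
Op 9: insert b.com -> 10.0.0.4 (expiry=19+3=22). clock=19
Op 10: tick 9 -> clock=28. purged={b.com}
Op 11: insert b.com -> 10.0.0.5 (expiry=28+11=39). clock=28
Op 12: insert b.com -> 10.0.0.3 (expiry=28+13=41). clock=28
Op 13: tick 1 -> clock=29.
Op 14: insert b.com -> 10.0.0.8 (expiry=29+6=35). clock=29
Op 15: insert b.com -> 10.0.0.7 (expiry=29+13=42). clock=29
Op 16: tick 3 -> clock=32. purged={a.com}
Op 17: tick 8 -> clock=40.
Op 18: insert b.com -> 10.0.0.5 (expiry=40+4=44). clock=40
Op 19: insert a.com -> 10.0.0.2 (expiry=40+13=53). clock=40
Op 20: tick 10 -> clock=50. purged={b.com}
Op 21: insert b.com -> 10.0.0.4 (expiry=50+2=52). clock=50
Op 22: insert b.com -> 10.0.0.8 (expiry=50+7=57). clock=50
Final clock = 50
Final cache (unexpired): {a.com,b.com} -> size=2

Answer: clock=50 cache_size=2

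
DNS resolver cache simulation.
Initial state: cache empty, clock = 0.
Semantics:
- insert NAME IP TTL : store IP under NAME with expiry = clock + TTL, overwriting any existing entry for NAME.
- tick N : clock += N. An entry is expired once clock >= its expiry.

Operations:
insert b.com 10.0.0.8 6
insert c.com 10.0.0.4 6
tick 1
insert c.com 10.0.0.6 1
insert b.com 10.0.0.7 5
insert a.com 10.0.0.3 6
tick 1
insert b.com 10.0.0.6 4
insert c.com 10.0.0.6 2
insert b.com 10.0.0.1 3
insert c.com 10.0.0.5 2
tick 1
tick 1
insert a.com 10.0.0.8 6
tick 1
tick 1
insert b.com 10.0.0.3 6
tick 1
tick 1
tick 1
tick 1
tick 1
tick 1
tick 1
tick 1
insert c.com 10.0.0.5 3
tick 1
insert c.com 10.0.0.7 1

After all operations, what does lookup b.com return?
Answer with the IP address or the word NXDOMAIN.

Op 1: insert b.com -> 10.0.0.8 (expiry=0+6=6). clock=0
Op 2: insert c.com -> 10.0.0.4 (expiry=0+6=6). clock=0
Op 3: tick 1 -> clock=1.
Op 4: insert c.com -> 10.0.0.6 (expiry=1+1=2). clock=1
Op 5: insert b.com -> 10.0.0.7 (expiry=1+5=6). clock=1
Op 6: insert a.com -> 10.0.0.3 (expiry=1+6=7). clock=1
Op 7: tick 1 -> clock=2. purged={c.com}
Op 8: insert b.com -> 10.0.0.6 (expiry=2+4=6). clock=2
Op 9: insert c.com -> 10.0.0.6 (expiry=2+2=4). clock=2
Op 10: insert b.com -> 10.0.0.1 (expiry=2+3=5). clock=2
Op 11: insert c.com -> 10.0.0.5 (expiry=2+2=4). clock=2
Op 12: tick 1 -> clock=3.
Op 13: tick 1 -> clock=4. purged={c.com}
Op 14: insert a.com -> 10.0.0.8 (expiry=4+6=10). clock=4
Op 15: tick 1 -> clock=5. purged={b.com}
Op 16: tick 1 -> clock=6.
Op 17: insert b.com -> 10.0.0.3 (expiry=6+6=12). clock=6
Op 18: tick 1 -> clock=7.
Op 19: tick 1 -> clock=8.
Op 20: tick 1 -> clock=9.
Op 21: tick 1 -> clock=10. purged={a.com}
Op 22: tick 1 -> clock=11.
Op 23: tick 1 -> clock=12. purged={b.com}
Op 24: tick 1 -> clock=13.
Op 25: tick 1 -> clock=14.
Op 26: insert c.com -> 10.0.0.5 (expiry=14+3=17). clock=14
Op 27: tick 1 -> clock=15.
Op 28: insert c.com -> 10.0.0.7 (expiry=15+1=16). clock=15
lookup b.com: not in cache (expired or never inserted)

Answer: NXDOMAIN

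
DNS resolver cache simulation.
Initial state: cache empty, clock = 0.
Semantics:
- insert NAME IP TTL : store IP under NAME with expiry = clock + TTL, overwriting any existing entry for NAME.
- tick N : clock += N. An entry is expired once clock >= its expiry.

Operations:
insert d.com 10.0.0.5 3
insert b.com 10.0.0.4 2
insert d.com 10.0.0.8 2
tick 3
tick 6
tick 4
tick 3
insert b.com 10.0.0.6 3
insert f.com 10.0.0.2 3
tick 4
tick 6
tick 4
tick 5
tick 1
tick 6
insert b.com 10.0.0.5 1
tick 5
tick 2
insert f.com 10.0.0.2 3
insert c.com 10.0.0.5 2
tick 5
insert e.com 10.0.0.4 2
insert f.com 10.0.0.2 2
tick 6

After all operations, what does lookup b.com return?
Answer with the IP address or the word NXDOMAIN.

Op 1: insert d.com -> 10.0.0.5 (expiry=0+3=3). clock=0
Op 2: insert b.com -> 10.0.0.4 (expiry=0+2=2). clock=0
Op 3: insert d.com -> 10.0.0.8 (expiry=0+2=2). clock=0
Op 4: tick 3 -> clock=3. purged={b.com,d.com}
Op 5: tick 6 -> clock=9.
Op 6: tick 4 -> clock=13.
Op 7: tick 3 -> clock=16.
Op 8: insert b.com -> 10.0.0.6 (expiry=16+3=19). clock=16
Op 9: insert f.com -> 10.0.0.2 (expiry=16+3=19). clock=16
Op 10: tick 4 -> clock=20. purged={b.com,f.com}
Op 11: tick 6 -> clock=26.
Op 12: tick 4 -> clock=30.
Op 13: tick 5 -> clock=35.
Op 14: tick 1 -> clock=36.
Op 15: tick 6 -> clock=42.
Op 16: insert b.com -> 10.0.0.5 (expiry=42+1=43). clock=42
Op 17: tick 5 -> clock=47. purged={b.com}
Op 18: tick 2 -> clock=49.
Op 19: insert f.com -> 10.0.0.2 (expiry=49+3=52). clock=49
Op 20: insert c.com -> 10.0.0.5 (expiry=49+2=51). clock=49
Op 21: tick 5 -> clock=54. purged={c.com,f.com}
Op 22: insert e.com -> 10.0.0.4 (expiry=54+2=56). clock=54
Op 23: insert f.com -> 10.0.0.2 (expiry=54+2=56). clock=54
Op 24: tick 6 -> clock=60. purged={e.com,f.com}
lookup b.com: not in cache (expired or never inserted)

Answer: NXDOMAIN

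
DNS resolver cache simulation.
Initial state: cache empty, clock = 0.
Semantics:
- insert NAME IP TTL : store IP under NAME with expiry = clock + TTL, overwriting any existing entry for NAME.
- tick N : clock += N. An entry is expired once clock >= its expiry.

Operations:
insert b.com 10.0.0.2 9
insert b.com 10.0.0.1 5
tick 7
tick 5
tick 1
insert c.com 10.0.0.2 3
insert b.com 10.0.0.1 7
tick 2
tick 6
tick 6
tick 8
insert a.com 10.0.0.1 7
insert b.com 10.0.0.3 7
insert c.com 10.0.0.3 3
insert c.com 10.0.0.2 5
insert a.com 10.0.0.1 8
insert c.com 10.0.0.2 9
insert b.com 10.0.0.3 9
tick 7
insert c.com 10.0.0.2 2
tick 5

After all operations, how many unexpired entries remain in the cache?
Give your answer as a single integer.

Answer: 0

Derivation:
Op 1: insert b.com -> 10.0.0.2 (expiry=0+9=9). clock=0
Op 2: insert b.com -> 10.0.0.1 (expiry=0+5=5). clock=0
Op 3: tick 7 -> clock=7. purged={b.com}
Op 4: tick 5 -> clock=12.
Op 5: tick 1 -> clock=13.
Op 6: insert c.com -> 10.0.0.2 (expiry=13+3=16). clock=13
Op 7: insert b.com -> 10.0.0.1 (expiry=13+7=20). clock=13
Op 8: tick 2 -> clock=15.
Op 9: tick 6 -> clock=21. purged={b.com,c.com}
Op 10: tick 6 -> clock=27.
Op 11: tick 8 -> clock=35.
Op 12: insert a.com -> 10.0.0.1 (expiry=35+7=42). clock=35
Op 13: insert b.com -> 10.0.0.3 (expiry=35+7=42). clock=35
Op 14: insert c.com -> 10.0.0.3 (expiry=35+3=38). clock=35
Op 15: insert c.com -> 10.0.0.2 (expiry=35+5=40). clock=35
Op 16: insert a.com -> 10.0.0.1 (expiry=35+8=43). clock=35
Op 17: insert c.com -> 10.0.0.2 (expiry=35+9=44). clock=35
Op 18: insert b.com -> 10.0.0.3 (expiry=35+9=44). clock=35
Op 19: tick 7 -> clock=42.
Op 20: insert c.com -> 10.0.0.2 (expiry=42+2=44). clock=42
Op 21: tick 5 -> clock=47. purged={a.com,b.com,c.com}
Final cache (unexpired): {} -> size=0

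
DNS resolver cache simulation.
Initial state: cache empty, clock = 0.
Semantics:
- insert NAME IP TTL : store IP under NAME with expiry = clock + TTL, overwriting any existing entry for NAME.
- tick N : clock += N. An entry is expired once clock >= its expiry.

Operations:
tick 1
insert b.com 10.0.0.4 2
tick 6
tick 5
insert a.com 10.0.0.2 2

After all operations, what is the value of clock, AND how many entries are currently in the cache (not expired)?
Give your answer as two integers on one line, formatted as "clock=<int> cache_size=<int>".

Op 1: tick 1 -> clock=1.
Op 2: insert b.com -> 10.0.0.4 (expiry=1+2=3). clock=1
Op 3: tick 6 -> clock=7. purged={b.com}
Op 4: tick 5 -> clock=12.
Op 5: insert a.com -> 10.0.0.2 (expiry=12+2=14). clock=12
Final clock = 12
Final cache (unexpired): {a.com} -> size=1

Answer: clock=12 cache_size=1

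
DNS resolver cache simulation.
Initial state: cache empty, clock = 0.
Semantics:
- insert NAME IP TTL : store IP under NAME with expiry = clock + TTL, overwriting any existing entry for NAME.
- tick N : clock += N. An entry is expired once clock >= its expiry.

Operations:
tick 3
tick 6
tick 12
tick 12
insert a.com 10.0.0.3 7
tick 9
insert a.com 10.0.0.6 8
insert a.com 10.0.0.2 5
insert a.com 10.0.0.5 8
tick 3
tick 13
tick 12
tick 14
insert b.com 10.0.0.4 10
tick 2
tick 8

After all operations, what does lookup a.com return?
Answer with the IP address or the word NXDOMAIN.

Op 1: tick 3 -> clock=3.
Op 2: tick 6 -> clock=9.
Op 3: tick 12 -> clock=21.
Op 4: tick 12 -> clock=33.
Op 5: insert a.com -> 10.0.0.3 (expiry=33+7=40). clock=33
Op 6: tick 9 -> clock=42. purged={a.com}
Op 7: insert a.com -> 10.0.0.6 (expiry=42+8=50). clock=42
Op 8: insert a.com -> 10.0.0.2 (expiry=42+5=47). clock=42
Op 9: insert a.com -> 10.0.0.5 (expiry=42+8=50). clock=42
Op 10: tick 3 -> clock=45.
Op 11: tick 13 -> clock=58. purged={a.com}
Op 12: tick 12 -> clock=70.
Op 13: tick 14 -> clock=84.
Op 14: insert b.com -> 10.0.0.4 (expiry=84+10=94). clock=84
Op 15: tick 2 -> clock=86.
Op 16: tick 8 -> clock=94. purged={b.com}
lookup a.com: not in cache (expired or never inserted)

Answer: NXDOMAIN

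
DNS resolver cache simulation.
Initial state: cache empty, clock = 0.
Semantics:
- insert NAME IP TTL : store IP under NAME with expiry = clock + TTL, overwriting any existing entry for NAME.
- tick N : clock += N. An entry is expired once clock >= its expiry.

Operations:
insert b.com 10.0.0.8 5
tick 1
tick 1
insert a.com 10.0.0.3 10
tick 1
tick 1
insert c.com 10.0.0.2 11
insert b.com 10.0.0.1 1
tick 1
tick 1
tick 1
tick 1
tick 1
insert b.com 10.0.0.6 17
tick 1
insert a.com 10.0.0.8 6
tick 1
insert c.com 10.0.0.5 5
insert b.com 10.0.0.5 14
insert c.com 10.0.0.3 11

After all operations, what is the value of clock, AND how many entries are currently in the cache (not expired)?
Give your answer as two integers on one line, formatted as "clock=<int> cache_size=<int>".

Answer: clock=11 cache_size=3

Derivation:
Op 1: insert b.com -> 10.0.0.8 (expiry=0+5=5). clock=0
Op 2: tick 1 -> clock=1.
Op 3: tick 1 -> clock=2.
Op 4: insert a.com -> 10.0.0.3 (expiry=2+10=12). clock=2
Op 5: tick 1 -> clock=3.
Op 6: tick 1 -> clock=4.
Op 7: insert c.com -> 10.0.0.2 (expiry=4+11=15). clock=4
Op 8: insert b.com -> 10.0.0.1 (expiry=4+1=5). clock=4
Op 9: tick 1 -> clock=5. purged={b.com}
Op 10: tick 1 -> clock=6.
Op 11: tick 1 -> clock=7.
Op 12: tick 1 -> clock=8.
Op 13: tick 1 -> clock=9.
Op 14: insert b.com -> 10.0.0.6 (expiry=9+17=26). clock=9
Op 15: tick 1 -> clock=10.
Op 16: insert a.com -> 10.0.0.8 (expiry=10+6=16). clock=10
Op 17: tick 1 -> clock=11.
Op 18: insert c.com -> 10.0.0.5 (expiry=11+5=16). clock=11
Op 19: insert b.com -> 10.0.0.5 (expiry=11+14=25). clock=11
Op 20: insert c.com -> 10.0.0.3 (expiry=11+11=22). clock=11
Final clock = 11
Final cache (unexpired): {a.com,b.com,c.com} -> size=3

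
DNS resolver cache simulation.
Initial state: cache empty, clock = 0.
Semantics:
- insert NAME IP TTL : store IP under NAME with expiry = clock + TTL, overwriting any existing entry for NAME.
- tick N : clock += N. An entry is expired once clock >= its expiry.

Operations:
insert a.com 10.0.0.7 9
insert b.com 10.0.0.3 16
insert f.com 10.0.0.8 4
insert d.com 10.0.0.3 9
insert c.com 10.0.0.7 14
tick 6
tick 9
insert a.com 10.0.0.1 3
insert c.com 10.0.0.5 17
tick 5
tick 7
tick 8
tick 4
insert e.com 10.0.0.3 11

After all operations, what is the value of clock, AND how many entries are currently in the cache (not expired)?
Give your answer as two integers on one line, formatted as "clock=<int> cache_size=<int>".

Op 1: insert a.com -> 10.0.0.7 (expiry=0+9=9). clock=0
Op 2: insert b.com -> 10.0.0.3 (expiry=0+16=16). clock=0
Op 3: insert f.com -> 10.0.0.8 (expiry=0+4=4). clock=0
Op 4: insert d.com -> 10.0.0.3 (expiry=0+9=9). clock=0
Op 5: insert c.com -> 10.0.0.7 (expiry=0+14=14). clock=0
Op 6: tick 6 -> clock=6. purged={f.com}
Op 7: tick 9 -> clock=15. purged={a.com,c.com,d.com}
Op 8: insert a.com -> 10.0.0.1 (expiry=15+3=18). clock=15
Op 9: insert c.com -> 10.0.0.5 (expiry=15+17=32). clock=15
Op 10: tick 5 -> clock=20. purged={a.com,b.com}
Op 11: tick 7 -> clock=27.
Op 12: tick 8 -> clock=35. purged={c.com}
Op 13: tick 4 -> clock=39.
Op 14: insert e.com -> 10.0.0.3 (expiry=39+11=50). clock=39
Final clock = 39
Final cache (unexpired): {e.com} -> size=1

Answer: clock=39 cache_size=1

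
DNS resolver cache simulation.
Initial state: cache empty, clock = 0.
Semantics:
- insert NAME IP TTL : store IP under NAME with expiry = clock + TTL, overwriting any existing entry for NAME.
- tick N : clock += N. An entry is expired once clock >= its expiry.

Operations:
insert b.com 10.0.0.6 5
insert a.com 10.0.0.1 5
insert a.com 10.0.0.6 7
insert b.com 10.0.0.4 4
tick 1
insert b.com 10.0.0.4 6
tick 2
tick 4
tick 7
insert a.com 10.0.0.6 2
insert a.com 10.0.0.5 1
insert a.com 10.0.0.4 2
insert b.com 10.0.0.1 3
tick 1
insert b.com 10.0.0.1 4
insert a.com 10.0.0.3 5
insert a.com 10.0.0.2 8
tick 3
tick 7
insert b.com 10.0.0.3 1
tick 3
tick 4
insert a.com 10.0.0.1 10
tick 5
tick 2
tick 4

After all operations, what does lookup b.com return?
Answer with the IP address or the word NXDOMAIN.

Op 1: insert b.com -> 10.0.0.6 (expiry=0+5=5). clock=0
Op 2: insert a.com -> 10.0.0.1 (expiry=0+5=5). clock=0
Op 3: insert a.com -> 10.0.0.6 (expiry=0+7=7). clock=0
Op 4: insert b.com -> 10.0.0.4 (expiry=0+4=4). clock=0
Op 5: tick 1 -> clock=1.
Op 6: insert b.com -> 10.0.0.4 (expiry=1+6=7). clock=1
Op 7: tick 2 -> clock=3.
Op 8: tick 4 -> clock=7. purged={a.com,b.com}
Op 9: tick 7 -> clock=14.
Op 10: insert a.com -> 10.0.0.6 (expiry=14+2=16). clock=14
Op 11: insert a.com -> 10.0.0.5 (expiry=14+1=15). clock=14
Op 12: insert a.com -> 10.0.0.4 (expiry=14+2=16). clock=14
Op 13: insert b.com -> 10.0.0.1 (expiry=14+3=17). clock=14
Op 14: tick 1 -> clock=15.
Op 15: insert b.com -> 10.0.0.1 (expiry=15+4=19). clock=15
Op 16: insert a.com -> 10.0.0.3 (expiry=15+5=20). clock=15
Op 17: insert a.com -> 10.0.0.2 (expiry=15+8=23). clock=15
Op 18: tick 3 -> clock=18.
Op 19: tick 7 -> clock=25. purged={a.com,b.com}
Op 20: insert b.com -> 10.0.0.3 (expiry=25+1=26). clock=25
Op 21: tick 3 -> clock=28. purged={b.com}
Op 22: tick 4 -> clock=32.
Op 23: insert a.com -> 10.0.0.1 (expiry=32+10=42). clock=32
Op 24: tick 5 -> clock=37.
Op 25: tick 2 -> clock=39.
Op 26: tick 4 -> clock=43. purged={a.com}
lookup b.com: not in cache (expired or never inserted)

Answer: NXDOMAIN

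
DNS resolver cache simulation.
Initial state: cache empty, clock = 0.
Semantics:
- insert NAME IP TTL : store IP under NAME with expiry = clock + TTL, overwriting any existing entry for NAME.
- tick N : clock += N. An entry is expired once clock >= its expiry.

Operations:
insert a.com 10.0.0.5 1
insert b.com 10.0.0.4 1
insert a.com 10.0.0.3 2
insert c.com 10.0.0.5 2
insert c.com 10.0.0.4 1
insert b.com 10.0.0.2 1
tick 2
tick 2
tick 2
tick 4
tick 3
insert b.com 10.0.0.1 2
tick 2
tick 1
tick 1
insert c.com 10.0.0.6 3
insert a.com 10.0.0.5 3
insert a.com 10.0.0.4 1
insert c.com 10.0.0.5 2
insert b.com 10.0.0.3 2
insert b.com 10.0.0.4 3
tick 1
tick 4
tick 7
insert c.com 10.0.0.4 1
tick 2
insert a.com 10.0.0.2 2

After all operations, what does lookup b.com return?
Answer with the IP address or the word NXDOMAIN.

Op 1: insert a.com -> 10.0.0.5 (expiry=0+1=1). clock=0
Op 2: insert b.com -> 10.0.0.4 (expiry=0+1=1). clock=0
Op 3: insert a.com -> 10.0.0.3 (expiry=0+2=2). clock=0
Op 4: insert c.com -> 10.0.0.5 (expiry=0+2=2). clock=0
Op 5: insert c.com -> 10.0.0.4 (expiry=0+1=1). clock=0
Op 6: insert b.com -> 10.0.0.2 (expiry=0+1=1). clock=0
Op 7: tick 2 -> clock=2. purged={a.com,b.com,c.com}
Op 8: tick 2 -> clock=4.
Op 9: tick 2 -> clock=6.
Op 10: tick 4 -> clock=10.
Op 11: tick 3 -> clock=13.
Op 12: insert b.com -> 10.0.0.1 (expiry=13+2=15). clock=13
Op 13: tick 2 -> clock=15. purged={b.com}
Op 14: tick 1 -> clock=16.
Op 15: tick 1 -> clock=17.
Op 16: insert c.com -> 10.0.0.6 (expiry=17+3=20). clock=17
Op 17: insert a.com -> 10.0.0.5 (expiry=17+3=20). clock=17
Op 18: insert a.com -> 10.0.0.4 (expiry=17+1=18). clock=17
Op 19: insert c.com -> 10.0.0.5 (expiry=17+2=19). clock=17
Op 20: insert b.com -> 10.0.0.3 (expiry=17+2=19). clock=17
Op 21: insert b.com -> 10.0.0.4 (expiry=17+3=20). clock=17
Op 22: tick 1 -> clock=18. purged={a.com}
Op 23: tick 4 -> clock=22. purged={b.com,c.com}
Op 24: tick 7 -> clock=29.
Op 25: insert c.com -> 10.0.0.4 (expiry=29+1=30). clock=29
Op 26: tick 2 -> clock=31. purged={c.com}
Op 27: insert a.com -> 10.0.0.2 (expiry=31+2=33). clock=31
lookup b.com: not in cache (expired or never inserted)

Answer: NXDOMAIN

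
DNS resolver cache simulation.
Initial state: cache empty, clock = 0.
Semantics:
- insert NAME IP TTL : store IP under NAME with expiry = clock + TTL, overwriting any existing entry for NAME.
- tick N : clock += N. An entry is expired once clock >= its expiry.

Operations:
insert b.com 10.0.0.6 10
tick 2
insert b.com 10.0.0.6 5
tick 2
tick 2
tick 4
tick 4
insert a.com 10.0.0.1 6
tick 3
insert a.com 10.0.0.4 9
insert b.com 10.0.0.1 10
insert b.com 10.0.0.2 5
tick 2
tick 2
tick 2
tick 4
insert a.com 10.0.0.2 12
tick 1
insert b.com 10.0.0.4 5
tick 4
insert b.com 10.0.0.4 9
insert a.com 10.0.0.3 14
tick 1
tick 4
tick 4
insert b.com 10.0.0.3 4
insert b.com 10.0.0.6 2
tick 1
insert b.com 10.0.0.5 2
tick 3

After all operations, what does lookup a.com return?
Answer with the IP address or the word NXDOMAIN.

Op 1: insert b.com -> 10.0.0.6 (expiry=0+10=10). clock=0
Op 2: tick 2 -> clock=2.
Op 3: insert b.com -> 10.0.0.6 (expiry=2+5=7). clock=2
Op 4: tick 2 -> clock=4.
Op 5: tick 2 -> clock=6.
Op 6: tick 4 -> clock=10. purged={b.com}
Op 7: tick 4 -> clock=14.
Op 8: insert a.com -> 10.0.0.1 (expiry=14+6=20). clock=14
Op 9: tick 3 -> clock=17.
Op 10: insert a.com -> 10.0.0.4 (expiry=17+9=26). clock=17
Op 11: insert b.com -> 10.0.0.1 (expiry=17+10=27). clock=17
Op 12: insert b.com -> 10.0.0.2 (expiry=17+5=22). clock=17
Op 13: tick 2 -> clock=19.
Op 14: tick 2 -> clock=21.
Op 15: tick 2 -> clock=23. purged={b.com}
Op 16: tick 4 -> clock=27. purged={a.com}
Op 17: insert a.com -> 10.0.0.2 (expiry=27+12=39). clock=27
Op 18: tick 1 -> clock=28.
Op 19: insert b.com -> 10.0.0.4 (expiry=28+5=33). clock=28
Op 20: tick 4 -> clock=32.
Op 21: insert b.com -> 10.0.0.4 (expiry=32+9=41). clock=32
Op 22: insert a.com -> 10.0.0.3 (expiry=32+14=46). clock=32
Op 23: tick 1 -> clock=33.
Op 24: tick 4 -> clock=37.
Op 25: tick 4 -> clock=41. purged={b.com}
Op 26: insert b.com -> 10.0.0.3 (expiry=41+4=45). clock=41
Op 27: insert b.com -> 10.0.0.6 (expiry=41+2=43). clock=41
Op 28: tick 1 -> clock=42.
Op 29: insert b.com -> 10.0.0.5 (expiry=42+2=44). clock=42
Op 30: tick 3 -> clock=45. purged={b.com}
lookup a.com: present, ip=10.0.0.3 expiry=46 > clock=45

Answer: 10.0.0.3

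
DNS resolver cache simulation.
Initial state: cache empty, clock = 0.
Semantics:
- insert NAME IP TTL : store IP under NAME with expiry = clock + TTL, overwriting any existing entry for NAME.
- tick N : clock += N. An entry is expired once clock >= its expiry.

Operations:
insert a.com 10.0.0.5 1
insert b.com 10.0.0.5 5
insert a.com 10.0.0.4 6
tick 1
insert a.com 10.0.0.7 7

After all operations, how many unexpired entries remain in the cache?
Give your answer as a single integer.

Answer: 2

Derivation:
Op 1: insert a.com -> 10.0.0.5 (expiry=0+1=1). clock=0
Op 2: insert b.com -> 10.0.0.5 (expiry=0+5=5). clock=0
Op 3: insert a.com -> 10.0.0.4 (expiry=0+6=6). clock=0
Op 4: tick 1 -> clock=1.
Op 5: insert a.com -> 10.0.0.7 (expiry=1+7=8). clock=1
Final cache (unexpired): {a.com,b.com} -> size=2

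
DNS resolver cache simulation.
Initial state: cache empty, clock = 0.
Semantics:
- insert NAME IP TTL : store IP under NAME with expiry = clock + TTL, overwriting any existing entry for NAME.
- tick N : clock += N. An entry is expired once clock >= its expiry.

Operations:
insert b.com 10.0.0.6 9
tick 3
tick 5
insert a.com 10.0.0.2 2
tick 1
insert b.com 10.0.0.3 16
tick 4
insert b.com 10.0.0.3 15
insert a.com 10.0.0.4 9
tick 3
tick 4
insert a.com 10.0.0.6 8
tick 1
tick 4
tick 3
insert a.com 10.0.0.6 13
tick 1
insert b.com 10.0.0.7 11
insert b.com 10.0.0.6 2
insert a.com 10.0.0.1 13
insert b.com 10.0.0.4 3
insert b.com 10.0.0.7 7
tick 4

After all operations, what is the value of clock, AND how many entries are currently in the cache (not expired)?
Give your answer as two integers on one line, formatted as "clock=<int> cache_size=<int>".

Op 1: insert b.com -> 10.0.0.6 (expiry=0+9=9). clock=0
Op 2: tick 3 -> clock=3.
Op 3: tick 5 -> clock=8.
Op 4: insert a.com -> 10.0.0.2 (expiry=8+2=10). clock=8
Op 5: tick 1 -> clock=9. purged={b.com}
Op 6: insert b.com -> 10.0.0.3 (expiry=9+16=25). clock=9
Op 7: tick 4 -> clock=13. purged={a.com}
Op 8: insert b.com -> 10.0.0.3 (expiry=13+15=28). clock=13
Op 9: insert a.com -> 10.0.0.4 (expiry=13+9=22). clock=13
Op 10: tick 3 -> clock=16.
Op 11: tick 4 -> clock=20.
Op 12: insert a.com -> 10.0.0.6 (expiry=20+8=28). clock=20
Op 13: tick 1 -> clock=21.
Op 14: tick 4 -> clock=25.
Op 15: tick 3 -> clock=28. purged={a.com,b.com}
Op 16: insert a.com -> 10.0.0.6 (expiry=28+13=41). clock=28
Op 17: tick 1 -> clock=29.
Op 18: insert b.com -> 10.0.0.7 (expiry=29+11=40). clock=29
Op 19: insert b.com -> 10.0.0.6 (expiry=29+2=31). clock=29
Op 20: insert a.com -> 10.0.0.1 (expiry=29+13=42). clock=29
Op 21: insert b.com -> 10.0.0.4 (expiry=29+3=32). clock=29
Op 22: insert b.com -> 10.0.0.7 (expiry=29+7=36). clock=29
Op 23: tick 4 -> clock=33.
Final clock = 33
Final cache (unexpired): {a.com,b.com} -> size=2

Answer: clock=33 cache_size=2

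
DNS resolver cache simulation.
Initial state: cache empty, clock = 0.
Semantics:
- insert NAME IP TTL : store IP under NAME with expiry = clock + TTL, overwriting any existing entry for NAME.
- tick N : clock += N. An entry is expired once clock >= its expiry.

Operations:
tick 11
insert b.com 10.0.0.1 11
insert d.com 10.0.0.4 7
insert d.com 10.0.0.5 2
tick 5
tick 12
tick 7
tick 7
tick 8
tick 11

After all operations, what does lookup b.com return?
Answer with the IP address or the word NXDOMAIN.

Answer: NXDOMAIN

Derivation:
Op 1: tick 11 -> clock=11.
Op 2: insert b.com -> 10.0.0.1 (expiry=11+11=22). clock=11
Op 3: insert d.com -> 10.0.0.4 (expiry=11+7=18). clock=11
Op 4: insert d.com -> 10.0.0.5 (expiry=11+2=13). clock=11
Op 5: tick 5 -> clock=16. purged={d.com}
Op 6: tick 12 -> clock=28. purged={b.com}
Op 7: tick 7 -> clock=35.
Op 8: tick 7 -> clock=42.
Op 9: tick 8 -> clock=50.
Op 10: tick 11 -> clock=61.
lookup b.com: not in cache (expired or never inserted)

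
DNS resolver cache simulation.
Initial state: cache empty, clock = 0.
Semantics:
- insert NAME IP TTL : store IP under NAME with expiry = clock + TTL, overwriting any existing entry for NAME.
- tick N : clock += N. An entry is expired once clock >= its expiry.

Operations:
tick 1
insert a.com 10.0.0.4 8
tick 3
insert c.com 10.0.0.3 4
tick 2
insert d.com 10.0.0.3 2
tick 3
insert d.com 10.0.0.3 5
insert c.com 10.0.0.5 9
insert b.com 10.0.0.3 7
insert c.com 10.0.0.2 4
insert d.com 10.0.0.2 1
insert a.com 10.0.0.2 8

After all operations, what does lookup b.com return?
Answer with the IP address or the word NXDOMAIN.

Op 1: tick 1 -> clock=1.
Op 2: insert a.com -> 10.0.0.4 (expiry=1+8=9). clock=1
Op 3: tick 3 -> clock=4.
Op 4: insert c.com -> 10.0.0.3 (expiry=4+4=8). clock=4
Op 5: tick 2 -> clock=6.
Op 6: insert d.com -> 10.0.0.3 (expiry=6+2=8). clock=6
Op 7: tick 3 -> clock=9. purged={a.com,c.com,d.com}
Op 8: insert d.com -> 10.0.0.3 (expiry=9+5=14). clock=9
Op 9: insert c.com -> 10.0.0.5 (expiry=9+9=18). clock=9
Op 10: insert b.com -> 10.0.0.3 (expiry=9+7=16). clock=9
Op 11: insert c.com -> 10.0.0.2 (expiry=9+4=13). clock=9
Op 12: insert d.com -> 10.0.0.2 (expiry=9+1=10). clock=9
Op 13: insert a.com -> 10.0.0.2 (expiry=9+8=17). clock=9
lookup b.com: present, ip=10.0.0.3 expiry=16 > clock=9

Answer: 10.0.0.3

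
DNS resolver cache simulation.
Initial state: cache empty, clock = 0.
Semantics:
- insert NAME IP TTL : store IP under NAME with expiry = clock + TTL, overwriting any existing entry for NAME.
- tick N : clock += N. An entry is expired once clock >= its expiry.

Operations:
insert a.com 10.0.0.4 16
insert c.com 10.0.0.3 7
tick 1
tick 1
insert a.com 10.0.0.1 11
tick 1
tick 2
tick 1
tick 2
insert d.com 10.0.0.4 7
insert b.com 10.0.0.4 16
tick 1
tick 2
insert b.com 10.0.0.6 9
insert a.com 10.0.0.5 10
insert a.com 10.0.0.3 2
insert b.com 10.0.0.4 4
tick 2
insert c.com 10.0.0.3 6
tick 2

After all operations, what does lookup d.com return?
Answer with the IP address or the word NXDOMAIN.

Op 1: insert a.com -> 10.0.0.4 (expiry=0+16=16). clock=0
Op 2: insert c.com -> 10.0.0.3 (expiry=0+7=7). clock=0
Op 3: tick 1 -> clock=1.
Op 4: tick 1 -> clock=2.
Op 5: insert a.com -> 10.0.0.1 (expiry=2+11=13). clock=2
Op 6: tick 1 -> clock=3.
Op 7: tick 2 -> clock=5.
Op 8: tick 1 -> clock=6.
Op 9: tick 2 -> clock=8. purged={c.com}
Op 10: insert d.com -> 10.0.0.4 (expiry=8+7=15). clock=8
Op 11: insert b.com -> 10.0.0.4 (expiry=8+16=24). clock=8
Op 12: tick 1 -> clock=9.
Op 13: tick 2 -> clock=11.
Op 14: insert b.com -> 10.0.0.6 (expiry=11+9=20). clock=11
Op 15: insert a.com -> 10.0.0.5 (expiry=11+10=21). clock=11
Op 16: insert a.com -> 10.0.0.3 (expiry=11+2=13). clock=11
Op 17: insert b.com -> 10.0.0.4 (expiry=11+4=15). clock=11
Op 18: tick 2 -> clock=13. purged={a.com}
Op 19: insert c.com -> 10.0.0.3 (expiry=13+6=19). clock=13
Op 20: tick 2 -> clock=15. purged={b.com,d.com}
lookup d.com: not in cache (expired or never inserted)

Answer: NXDOMAIN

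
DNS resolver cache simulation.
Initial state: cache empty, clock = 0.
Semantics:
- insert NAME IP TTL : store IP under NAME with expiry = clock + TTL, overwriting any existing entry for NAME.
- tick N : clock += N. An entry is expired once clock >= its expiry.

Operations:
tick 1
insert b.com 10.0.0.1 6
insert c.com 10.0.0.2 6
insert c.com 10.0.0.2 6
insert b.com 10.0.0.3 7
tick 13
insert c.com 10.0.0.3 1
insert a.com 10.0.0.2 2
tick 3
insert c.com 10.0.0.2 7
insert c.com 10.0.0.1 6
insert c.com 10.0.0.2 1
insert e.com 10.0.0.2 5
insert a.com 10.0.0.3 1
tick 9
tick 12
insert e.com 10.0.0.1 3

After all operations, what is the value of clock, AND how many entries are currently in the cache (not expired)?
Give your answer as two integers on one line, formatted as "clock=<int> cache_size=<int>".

Answer: clock=38 cache_size=1

Derivation:
Op 1: tick 1 -> clock=1.
Op 2: insert b.com -> 10.0.0.1 (expiry=1+6=7). clock=1
Op 3: insert c.com -> 10.0.0.2 (expiry=1+6=7). clock=1
Op 4: insert c.com -> 10.0.0.2 (expiry=1+6=7). clock=1
Op 5: insert b.com -> 10.0.0.3 (expiry=1+7=8). clock=1
Op 6: tick 13 -> clock=14. purged={b.com,c.com}
Op 7: insert c.com -> 10.0.0.3 (expiry=14+1=15). clock=14
Op 8: insert a.com -> 10.0.0.2 (expiry=14+2=16). clock=14
Op 9: tick 3 -> clock=17. purged={a.com,c.com}
Op 10: insert c.com -> 10.0.0.2 (expiry=17+7=24). clock=17
Op 11: insert c.com -> 10.0.0.1 (expiry=17+6=23). clock=17
Op 12: insert c.com -> 10.0.0.2 (expiry=17+1=18). clock=17
Op 13: insert e.com -> 10.0.0.2 (expiry=17+5=22). clock=17
Op 14: insert a.com -> 10.0.0.3 (expiry=17+1=18). clock=17
Op 15: tick 9 -> clock=26. purged={a.com,c.com,e.com}
Op 16: tick 12 -> clock=38.
Op 17: insert e.com -> 10.0.0.1 (expiry=38+3=41). clock=38
Final clock = 38
Final cache (unexpired): {e.com} -> size=1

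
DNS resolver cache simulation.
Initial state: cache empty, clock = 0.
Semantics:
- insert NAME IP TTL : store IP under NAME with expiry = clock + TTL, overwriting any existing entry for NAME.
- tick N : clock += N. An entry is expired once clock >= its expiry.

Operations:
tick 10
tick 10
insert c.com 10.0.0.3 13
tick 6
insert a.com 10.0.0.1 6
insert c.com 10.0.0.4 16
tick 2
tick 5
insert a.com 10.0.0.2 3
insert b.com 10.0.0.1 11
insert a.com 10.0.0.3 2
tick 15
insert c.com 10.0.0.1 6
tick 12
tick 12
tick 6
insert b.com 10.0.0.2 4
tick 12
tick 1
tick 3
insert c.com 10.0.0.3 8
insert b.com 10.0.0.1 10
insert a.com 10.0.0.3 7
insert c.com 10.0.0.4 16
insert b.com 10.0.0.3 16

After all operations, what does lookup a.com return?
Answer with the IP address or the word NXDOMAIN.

Answer: 10.0.0.3

Derivation:
Op 1: tick 10 -> clock=10.
Op 2: tick 10 -> clock=20.
Op 3: insert c.com -> 10.0.0.3 (expiry=20+13=33). clock=20
Op 4: tick 6 -> clock=26.
Op 5: insert a.com -> 10.0.0.1 (expiry=26+6=32). clock=26
Op 6: insert c.com -> 10.0.0.4 (expiry=26+16=42). clock=26
Op 7: tick 2 -> clock=28.
Op 8: tick 5 -> clock=33. purged={a.com}
Op 9: insert a.com -> 10.0.0.2 (expiry=33+3=36). clock=33
Op 10: insert b.com -> 10.0.0.1 (expiry=33+11=44). clock=33
Op 11: insert a.com -> 10.0.0.3 (expiry=33+2=35). clock=33
Op 12: tick 15 -> clock=48. purged={a.com,b.com,c.com}
Op 13: insert c.com -> 10.0.0.1 (expiry=48+6=54). clock=48
Op 14: tick 12 -> clock=60. purged={c.com}
Op 15: tick 12 -> clock=72.
Op 16: tick 6 -> clock=78.
Op 17: insert b.com -> 10.0.0.2 (expiry=78+4=82). clock=78
Op 18: tick 12 -> clock=90. purged={b.com}
Op 19: tick 1 -> clock=91.
Op 20: tick 3 -> clock=94.
Op 21: insert c.com -> 10.0.0.3 (expiry=94+8=102). clock=94
Op 22: insert b.com -> 10.0.0.1 (expiry=94+10=104). clock=94
Op 23: insert a.com -> 10.0.0.3 (expiry=94+7=101). clock=94
Op 24: insert c.com -> 10.0.0.4 (expiry=94+16=110). clock=94
Op 25: insert b.com -> 10.0.0.3 (expiry=94+16=110). clock=94
lookup a.com: present, ip=10.0.0.3 expiry=101 > clock=94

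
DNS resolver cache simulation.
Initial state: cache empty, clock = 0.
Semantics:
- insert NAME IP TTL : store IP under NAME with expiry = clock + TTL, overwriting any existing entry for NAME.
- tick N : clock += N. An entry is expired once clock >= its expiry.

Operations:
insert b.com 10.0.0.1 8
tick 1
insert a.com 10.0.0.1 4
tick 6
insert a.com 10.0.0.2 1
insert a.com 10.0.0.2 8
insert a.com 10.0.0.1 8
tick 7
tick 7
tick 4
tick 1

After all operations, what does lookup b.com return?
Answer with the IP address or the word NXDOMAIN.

Answer: NXDOMAIN

Derivation:
Op 1: insert b.com -> 10.0.0.1 (expiry=0+8=8). clock=0
Op 2: tick 1 -> clock=1.
Op 3: insert a.com -> 10.0.0.1 (expiry=1+4=5). clock=1
Op 4: tick 6 -> clock=7. purged={a.com}
Op 5: insert a.com -> 10.0.0.2 (expiry=7+1=8). clock=7
Op 6: insert a.com -> 10.0.0.2 (expiry=7+8=15). clock=7
Op 7: insert a.com -> 10.0.0.1 (expiry=7+8=15). clock=7
Op 8: tick 7 -> clock=14. purged={b.com}
Op 9: tick 7 -> clock=21. purged={a.com}
Op 10: tick 4 -> clock=25.
Op 11: tick 1 -> clock=26.
lookup b.com: not in cache (expired or never inserted)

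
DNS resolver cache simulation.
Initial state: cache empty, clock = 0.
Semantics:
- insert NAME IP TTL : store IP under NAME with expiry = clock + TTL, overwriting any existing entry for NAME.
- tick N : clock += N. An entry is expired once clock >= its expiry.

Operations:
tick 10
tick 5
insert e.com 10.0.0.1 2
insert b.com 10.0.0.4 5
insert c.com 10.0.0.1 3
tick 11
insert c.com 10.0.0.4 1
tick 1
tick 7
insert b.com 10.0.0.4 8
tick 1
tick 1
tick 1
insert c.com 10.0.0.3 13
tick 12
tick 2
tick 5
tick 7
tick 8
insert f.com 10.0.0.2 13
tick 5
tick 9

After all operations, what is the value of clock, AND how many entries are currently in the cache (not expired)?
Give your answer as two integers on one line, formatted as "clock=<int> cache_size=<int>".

Op 1: tick 10 -> clock=10.
Op 2: tick 5 -> clock=15.
Op 3: insert e.com -> 10.0.0.1 (expiry=15+2=17). clock=15
Op 4: insert b.com -> 10.0.0.4 (expiry=15+5=20). clock=15
Op 5: insert c.com -> 10.0.0.1 (expiry=15+3=18). clock=15
Op 6: tick 11 -> clock=26. purged={b.com,c.com,e.com}
Op 7: insert c.com -> 10.0.0.4 (expiry=26+1=27). clock=26
Op 8: tick 1 -> clock=27. purged={c.com}
Op 9: tick 7 -> clock=34.
Op 10: insert b.com -> 10.0.0.4 (expiry=34+8=42). clock=34
Op 11: tick 1 -> clock=35.
Op 12: tick 1 -> clock=36.
Op 13: tick 1 -> clock=37.
Op 14: insert c.com -> 10.0.0.3 (expiry=37+13=50). clock=37
Op 15: tick 12 -> clock=49. purged={b.com}
Op 16: tick 2 -> clock=51. purged={c.com}
Op 17: tick 5 -> clock=56.
Op 18: tick 7 -> clock=63.
Op 19: tick 8 -> clock=71.
Op 20: insert f.com -> 10.0.0.2 (expiry=71+13=84). clock=71
Op 21: tick 5 -> clock=76.
Op 22: tick 9 -> clock=85. purged={f.com}
Final clock = 85
Final cache (unexpired): {} -> size=0

Answer: clock=85 cache_size=0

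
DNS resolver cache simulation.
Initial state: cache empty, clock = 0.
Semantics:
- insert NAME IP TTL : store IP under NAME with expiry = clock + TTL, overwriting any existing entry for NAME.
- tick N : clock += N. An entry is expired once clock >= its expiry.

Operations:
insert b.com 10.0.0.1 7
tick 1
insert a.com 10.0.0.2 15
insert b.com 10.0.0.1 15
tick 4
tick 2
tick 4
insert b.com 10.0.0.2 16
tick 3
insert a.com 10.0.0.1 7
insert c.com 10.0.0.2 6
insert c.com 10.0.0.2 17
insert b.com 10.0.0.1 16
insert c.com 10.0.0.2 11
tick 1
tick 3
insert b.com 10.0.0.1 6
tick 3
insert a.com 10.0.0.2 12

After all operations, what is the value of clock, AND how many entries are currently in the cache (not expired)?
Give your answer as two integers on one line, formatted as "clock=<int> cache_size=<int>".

Answer: clock=21 cache_size=3

Derivation:
Op 1: insert b.com -> 10.0.0.1 (expiry=0+7=7). clock=0
Op 2: tick 1 -> clock=1.
Op 3: insert a.com -> 10.0.0.2 (expiry=1+15=16). clock=1
Op 4: insert b.com -> 10.0.0.1 (expiry=1+15=16). clock=1
Op 5: tick 4 -> clock=5.
Op 6: tick 2 -> clock=7.
Op 7: tick 4 -> clock=11.
Op 8: insert b.com -> 10.0.0.2 (expiry=11+16=27). clock=11
Op 9: tick 3 -> clock=14.
Op 10: insert a.com -> 10.0.0.1 (expiry=14+7=21). clock=14
Op 11: insert c.com -> 10.0.0.2 (expiry=14+6=20). clock=14
Op 12: insert c.com -> 10.0.0.2 (expiry=14+17=31). clock=14
Op 13: insert b.com -> 10.0.0.1 (expiry=14+16=30). clock=14
Op 14: insert c.com -> 10.0.0.2 (expiry=14+11=25). clock=14
Op 15: tick 1 -> clock=15.
Op 16: tick 3 -> clock=18.
Op 17: insert b.com -> 10.0.0.1 (expiry=18+6=24). clock=18
Op 18: tick 3 -> clock=21. purged={a.com}
Op 19: insert a.com -> 10.0.0.2 (expiry=21+12=33). clock=21
Final clock = 21
Final cache (unexpired): {a.com,b.com,c.com} -> size=3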